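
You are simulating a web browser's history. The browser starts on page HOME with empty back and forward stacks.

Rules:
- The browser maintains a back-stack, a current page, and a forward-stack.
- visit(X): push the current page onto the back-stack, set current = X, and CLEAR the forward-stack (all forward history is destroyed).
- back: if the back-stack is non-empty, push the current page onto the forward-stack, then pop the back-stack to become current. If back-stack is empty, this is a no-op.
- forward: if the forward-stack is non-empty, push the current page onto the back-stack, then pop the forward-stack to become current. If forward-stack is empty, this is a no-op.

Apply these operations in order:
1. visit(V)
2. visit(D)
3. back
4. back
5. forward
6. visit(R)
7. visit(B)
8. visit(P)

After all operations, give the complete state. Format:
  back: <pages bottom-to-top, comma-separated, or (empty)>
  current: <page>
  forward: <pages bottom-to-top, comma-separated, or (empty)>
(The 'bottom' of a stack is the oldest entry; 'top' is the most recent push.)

Answer: back: HOME,V,R,B
current: P
forward: (empty)

Derivation:
After 1 (visit(V)): cur=V back=1 fwd=0
After 2 (visit(D)): cur=D back=2 fwd=0
After 3 (back): cur=V back=1 fwd=1
After 4 (back): cur=HOME back=0 fwd=2
After 5 (forward): cur=V back=1 fwd=1
After 6 (visit(R)): cur=R back=2 fwd=0
After 7 (visit(B)): cur=B back=3 fwd=0
After 8 (visit(P)): cur=P back=4 fwd=0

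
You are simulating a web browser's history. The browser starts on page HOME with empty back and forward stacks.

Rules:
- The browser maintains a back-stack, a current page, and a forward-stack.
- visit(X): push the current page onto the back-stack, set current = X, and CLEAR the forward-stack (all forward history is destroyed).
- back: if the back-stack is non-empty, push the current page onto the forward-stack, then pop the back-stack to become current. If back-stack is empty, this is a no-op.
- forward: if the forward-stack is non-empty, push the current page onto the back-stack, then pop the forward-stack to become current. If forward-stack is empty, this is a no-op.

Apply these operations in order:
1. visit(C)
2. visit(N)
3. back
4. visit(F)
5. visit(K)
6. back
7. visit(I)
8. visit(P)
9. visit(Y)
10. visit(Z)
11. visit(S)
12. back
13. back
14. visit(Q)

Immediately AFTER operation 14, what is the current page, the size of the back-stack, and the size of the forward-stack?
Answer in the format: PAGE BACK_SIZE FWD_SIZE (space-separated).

After 1 (visit(C)): cur=C back=1 fwd=0
After 2 (visit(N)): cur=N back=2 fwd=0
After 3 (back): cur=C back=1 fwd=1
After 4 (visit(F)): cur=F back=2 fwd=0
After 5 (visit(K)): cur=K back=3 fwd=0
After 6 (back): cur=F back=2 fwd=1
After 7 (visit(I)): cur=I back=3 fwd=0
After 8 (visit(P)): cur=P back=4 fwd=0
After 9 (visit(Y)): cur=Y back=5 fwd=0
After 10 (visit(Z)): cur=Z back=6 fwd=0
After 11 (visit(S)): cur=S back=7 fwd=0
After 12 (back): cur=Z back=6 fwd=1
After 13 (back): cur=Y back=5 fwd=2
After 14 (visit(Q)): cur=Q back=6 fwd=0

Q 6 0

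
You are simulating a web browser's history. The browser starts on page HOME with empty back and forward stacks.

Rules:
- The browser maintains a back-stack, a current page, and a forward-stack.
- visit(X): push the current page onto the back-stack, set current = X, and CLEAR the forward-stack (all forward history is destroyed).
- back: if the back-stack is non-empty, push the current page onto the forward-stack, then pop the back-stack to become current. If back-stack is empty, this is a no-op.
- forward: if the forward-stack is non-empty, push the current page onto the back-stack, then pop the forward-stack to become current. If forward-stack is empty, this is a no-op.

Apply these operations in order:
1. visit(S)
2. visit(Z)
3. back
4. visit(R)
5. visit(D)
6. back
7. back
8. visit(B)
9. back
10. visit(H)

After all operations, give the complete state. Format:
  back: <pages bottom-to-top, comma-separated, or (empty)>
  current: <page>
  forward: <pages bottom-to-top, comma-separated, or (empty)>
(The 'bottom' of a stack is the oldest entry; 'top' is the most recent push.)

Answer: back: HOME,S
current: H
forward: (empty)

Derivation:
After 1 (visit(S)): cur=S back=1 fwd=0
After 2 (visit(Z)): cur=Z back=2 fwd=0
After 3 (back): cur=S back=1 fwd=1
After 4 (visit(R)): cur=R back=2 fwd=0
After 5 (visit(D)): cur=D back=3 fwd=0
After 6 (back): cur=R back=2 fwd=1
After 7 (back): cur=S back=1 fwd=2
After 8 (visit(B)): cur=B back=2 fwd=0
After 9 (back): cur=S back=1 fwd=1
After 10 (visit(H)): cur=H back=2 fwd=0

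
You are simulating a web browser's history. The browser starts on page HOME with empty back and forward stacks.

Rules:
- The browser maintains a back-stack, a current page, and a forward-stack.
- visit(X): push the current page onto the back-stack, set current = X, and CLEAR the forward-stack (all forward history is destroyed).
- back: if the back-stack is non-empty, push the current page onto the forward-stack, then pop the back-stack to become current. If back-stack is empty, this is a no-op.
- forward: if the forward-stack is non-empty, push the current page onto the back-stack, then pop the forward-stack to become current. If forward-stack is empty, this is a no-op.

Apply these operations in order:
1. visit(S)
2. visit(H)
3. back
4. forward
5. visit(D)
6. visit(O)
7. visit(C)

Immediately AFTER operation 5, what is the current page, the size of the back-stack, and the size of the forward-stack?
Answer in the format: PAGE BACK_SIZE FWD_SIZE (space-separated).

After 1 (visit(S)): cur=S back=1 fwd=0
After 2 (visit(H)): cur=H back=2 fwd=0
After 3 (back): cur=S back=1 fwd=1
After 4 (forward): cur=H back=2 fwd=0
After 5 (visit(D)): cur=D back=3 fwd=0

D 3 0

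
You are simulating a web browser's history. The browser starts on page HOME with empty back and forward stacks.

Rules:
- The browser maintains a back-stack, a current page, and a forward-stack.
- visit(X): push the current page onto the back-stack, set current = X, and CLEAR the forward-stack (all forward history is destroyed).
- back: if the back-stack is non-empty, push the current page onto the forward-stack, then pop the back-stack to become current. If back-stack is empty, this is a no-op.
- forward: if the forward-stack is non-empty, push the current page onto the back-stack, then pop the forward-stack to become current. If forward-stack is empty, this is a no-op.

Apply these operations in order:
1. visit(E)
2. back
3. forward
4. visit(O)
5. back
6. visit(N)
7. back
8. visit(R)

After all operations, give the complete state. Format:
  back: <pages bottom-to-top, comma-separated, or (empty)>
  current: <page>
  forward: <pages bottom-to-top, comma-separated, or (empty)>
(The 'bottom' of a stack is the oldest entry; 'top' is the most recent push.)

Answer: back: HOME,E
current: R
forward: (empty)

Derivation:
After 1 (visit(E)): cur=E back=1 fwd=0
After 2 (back): cur=HOME back=0 fwd=1
After 3 (forward): cur=E back=1 fwd=0
After 4 (visit(O)): cur=O back=2 fwd=0
After 5 (back): cur=E back=1 fwd=1
After 6 (visit(N)): cur=N back=2 fwd=0
After 7 (back): cur=E back=1 fwd=1
After 8 (visit(R)): cur=R back=2 fwd=0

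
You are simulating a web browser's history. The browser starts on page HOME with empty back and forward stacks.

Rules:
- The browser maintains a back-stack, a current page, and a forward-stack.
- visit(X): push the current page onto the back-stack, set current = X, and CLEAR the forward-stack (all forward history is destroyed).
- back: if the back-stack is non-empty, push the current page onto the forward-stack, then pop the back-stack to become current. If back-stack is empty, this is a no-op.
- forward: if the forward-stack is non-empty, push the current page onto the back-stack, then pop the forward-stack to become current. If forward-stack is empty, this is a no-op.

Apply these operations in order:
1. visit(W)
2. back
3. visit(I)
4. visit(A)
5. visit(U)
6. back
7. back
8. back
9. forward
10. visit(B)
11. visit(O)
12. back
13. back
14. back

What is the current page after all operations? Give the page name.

After 1 (visit(W)): cur=W back=1 fwd=0
After 2 (back): cur=HOME back=0 fwd=1
After 3 (visit(I)): cur=I back=1 fwd=0
After 4 (visit(A)): cur=A back=2 fwd=0
After 5 (visit(U)): cur=U back=3 fwd=0
After 6 (back): cur=A back=2 fwd=1
After 7 (back): cur=I back=1 fwd=2
After 8 (back): cur=HOME back=0 fwd=3
After 9 (forward): cur=I back=1 fwd=2
After 10 (visit(B)): cur=B back=2 fwd=0
After 11 (visit(O)): cur=O back=3 fwd=0
After 12 (back): cur=B back=2 fwd=1
After 13 (back): cur=I back=1 fwd=2
After 14 (back): cur=HOME back=0 fwd=3

Answer: HOME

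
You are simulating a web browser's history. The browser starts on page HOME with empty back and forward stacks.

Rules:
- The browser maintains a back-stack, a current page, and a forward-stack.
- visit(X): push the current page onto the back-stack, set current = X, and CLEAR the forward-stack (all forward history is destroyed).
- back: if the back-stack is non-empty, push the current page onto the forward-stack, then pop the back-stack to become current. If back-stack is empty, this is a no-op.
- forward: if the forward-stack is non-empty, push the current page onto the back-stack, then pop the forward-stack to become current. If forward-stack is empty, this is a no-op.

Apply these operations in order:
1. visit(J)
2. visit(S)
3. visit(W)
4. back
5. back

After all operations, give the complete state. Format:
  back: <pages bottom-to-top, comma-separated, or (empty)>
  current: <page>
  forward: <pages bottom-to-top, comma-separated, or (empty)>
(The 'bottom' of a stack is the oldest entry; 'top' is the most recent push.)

After 1 (visit(J)): cur=J back=1 fwd=0
After 2 (visit(S)): cur=S back=2 fwd=0
After 3 (visit(W)): cur=W back=3 fwd=0
After 4 (back): cur=S back=2 fwd=1
After 5 (back): cur=J back=1 fwd=2

Answer: back: HOME
current: J
forward: W,S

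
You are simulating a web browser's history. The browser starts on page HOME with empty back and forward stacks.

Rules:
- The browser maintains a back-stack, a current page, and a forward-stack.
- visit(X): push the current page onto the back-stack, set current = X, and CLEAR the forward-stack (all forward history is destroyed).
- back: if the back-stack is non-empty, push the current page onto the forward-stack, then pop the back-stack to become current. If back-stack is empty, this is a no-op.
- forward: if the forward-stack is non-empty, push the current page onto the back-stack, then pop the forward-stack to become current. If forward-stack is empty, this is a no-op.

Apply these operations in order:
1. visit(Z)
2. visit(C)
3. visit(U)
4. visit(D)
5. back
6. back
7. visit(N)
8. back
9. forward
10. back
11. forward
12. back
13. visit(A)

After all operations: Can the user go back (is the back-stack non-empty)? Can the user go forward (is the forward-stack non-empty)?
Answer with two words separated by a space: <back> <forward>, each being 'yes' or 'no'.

After 1 (visit(Z)): cur=Z back=1 fwd=0
After 2 (visit(C)): cur=C back=2 fwd=0
After 3 (visit(U)): cur=U back=3 fwd=0
After 4 (visit(D)): cur=D back=4 fwd=0
After 5 (back): cur=U back=3 fwd=1
After 6 (back): cur=C back=2 fwd=2
After 7 (visit(N)): cur=N back=3 fwd=0
After 8 (back): cur=C back=2 fwd=1
After 9 (forward): cur=N back=3 fwd=0
After 10 (back): cur=C back=2 fwd=1
After 11 (forward): cur=N back=3 fwd=0
After 12 (back): cur=C back=2 fwd=1
After 13 (visit(A)): cur=A back=3 fwd=0

Answer: yes no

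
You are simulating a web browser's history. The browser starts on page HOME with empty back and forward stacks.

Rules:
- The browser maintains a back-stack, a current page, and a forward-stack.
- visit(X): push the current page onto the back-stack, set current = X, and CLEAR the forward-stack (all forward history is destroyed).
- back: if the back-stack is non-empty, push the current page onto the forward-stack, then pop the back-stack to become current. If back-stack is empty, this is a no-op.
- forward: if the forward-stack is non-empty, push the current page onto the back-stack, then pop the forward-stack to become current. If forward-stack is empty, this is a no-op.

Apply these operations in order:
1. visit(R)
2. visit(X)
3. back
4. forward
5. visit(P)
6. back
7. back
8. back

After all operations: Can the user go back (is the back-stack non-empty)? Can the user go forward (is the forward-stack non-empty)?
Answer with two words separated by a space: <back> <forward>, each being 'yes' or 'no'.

After 1 (visit(R)): cur=R back=1 fwd=0
After 2 (visit(X)): cur=X back=2 fwd=0
After 3 (back): cur=R back=1 fwd=1
After 4 (forward): cur=X back=2 fwd=0
After 5 (visit(P)): cur=P back=3 fwd=0
After 6 (back): cur=X back=2 fwd=1
After 7 (back): cur=R back=1 fwd=2
After 8 (back): cur=HOME back=0 fwd=3

Answer: no yes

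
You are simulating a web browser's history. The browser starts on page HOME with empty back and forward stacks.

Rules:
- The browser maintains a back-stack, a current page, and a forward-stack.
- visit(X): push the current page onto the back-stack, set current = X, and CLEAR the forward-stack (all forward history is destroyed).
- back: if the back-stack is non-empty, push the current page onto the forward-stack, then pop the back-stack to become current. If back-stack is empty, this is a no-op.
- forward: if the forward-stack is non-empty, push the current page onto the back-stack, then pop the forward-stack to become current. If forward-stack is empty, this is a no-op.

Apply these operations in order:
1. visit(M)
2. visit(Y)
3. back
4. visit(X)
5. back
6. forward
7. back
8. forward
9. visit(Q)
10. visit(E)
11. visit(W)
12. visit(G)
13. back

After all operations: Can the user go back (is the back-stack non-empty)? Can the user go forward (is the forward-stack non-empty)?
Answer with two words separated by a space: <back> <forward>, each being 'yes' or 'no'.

After 1 (visit(M)): cur=M back=1 fwd=0
After 2 (visit(Y)): cur=Y back=2 fwd=0
After 3 (back): cur=M back=1 fwd=1
After 4 (visit(X)): cur=X back=2 fwd=0
After 5 (back): cur=M back=1 fwd=1
After 6 (forward): cur=X back=2 fwd=0
After 7 (back): cur=M back=1 fwd=1
After 8 (forward): cur=X back=2 fwd=0
After 9 (visit(Q)): cur=Q back=3 fwd=0
After 10 (visit(E)): cur=E back=4 fwd=0
After 11 (visit(W)): cur=W back=5 fwd=0
After 12 (visit(G)): cur=G back=6 fwd=0
After 13 (back): cur=W back=5 fwd=1

Answer: yes yes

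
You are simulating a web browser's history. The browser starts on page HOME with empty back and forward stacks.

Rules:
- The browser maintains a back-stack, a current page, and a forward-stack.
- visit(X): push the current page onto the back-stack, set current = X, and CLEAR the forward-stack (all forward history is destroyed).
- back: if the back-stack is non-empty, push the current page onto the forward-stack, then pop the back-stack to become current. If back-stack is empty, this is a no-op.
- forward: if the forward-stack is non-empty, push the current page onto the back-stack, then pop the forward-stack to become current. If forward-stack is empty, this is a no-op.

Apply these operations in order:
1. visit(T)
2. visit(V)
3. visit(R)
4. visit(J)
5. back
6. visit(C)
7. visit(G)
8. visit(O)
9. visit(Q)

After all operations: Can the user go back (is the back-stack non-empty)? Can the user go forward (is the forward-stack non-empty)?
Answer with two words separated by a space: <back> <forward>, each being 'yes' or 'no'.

After 1 (visit(T)): cur=T back=1 fwd=0
After 2 (visit(V)): cur=V back=2 fwd=0
After 3 (visit(R)): cur=R back=3 fwd=0
After 4 (visit(J)): cur=J back=4 fwd=0
After 5 (back): cur=R back=3 fwd=1
After 6 (visit(C)): cur=C back=4 fwd=0
After 7 (visit(G)): cur=G back=5 fwd=0
After 8 (visit(O)): cur=O back=6 fwd=0
After 9 (visit(Q)): cur=Q back=7 fwd=0

Answer: yes no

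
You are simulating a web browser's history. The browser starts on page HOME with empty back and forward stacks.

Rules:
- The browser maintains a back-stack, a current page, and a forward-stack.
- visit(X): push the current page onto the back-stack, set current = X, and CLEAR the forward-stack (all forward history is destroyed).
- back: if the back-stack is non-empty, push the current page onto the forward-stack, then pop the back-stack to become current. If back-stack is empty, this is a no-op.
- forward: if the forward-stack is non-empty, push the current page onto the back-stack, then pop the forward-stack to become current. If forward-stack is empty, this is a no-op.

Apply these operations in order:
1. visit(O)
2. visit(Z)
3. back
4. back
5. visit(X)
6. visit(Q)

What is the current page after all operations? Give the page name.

After 1 (visit(O)): cur=O back=1 fwd=0
After 2 (visit(Z)): cur=Z back=2 fwd=0
After 3 (back): cur=O back=1 fwd=1
After 4 (back): cur=HOME back=0 fwd=2
After 5 (visit(X)): cur=X back=1 fwd=0
After 6 (visit(Q)): cur=Q back=2 fwd=0

Answer: Q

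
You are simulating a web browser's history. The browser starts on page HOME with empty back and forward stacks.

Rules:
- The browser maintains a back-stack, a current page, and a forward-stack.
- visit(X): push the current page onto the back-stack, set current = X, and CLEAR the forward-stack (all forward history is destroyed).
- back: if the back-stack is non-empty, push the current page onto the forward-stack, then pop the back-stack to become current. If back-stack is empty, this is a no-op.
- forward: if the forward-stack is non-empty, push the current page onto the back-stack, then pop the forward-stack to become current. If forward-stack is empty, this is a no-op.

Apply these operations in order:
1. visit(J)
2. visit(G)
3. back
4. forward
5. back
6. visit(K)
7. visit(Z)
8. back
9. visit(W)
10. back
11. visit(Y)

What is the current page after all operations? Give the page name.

Answer: Y

Derivation:
After 1 (visit(J)): cur=J back=1 fwd=0
After 2 (visit(G)): cur=G back=2 fwd=0
After 3 (back): cur=J back=1 fwd=1
After 4 (forward): cur=G back=2 fwd=0
After 5 (back): cur=J back=1 fwd=1
After 6 (visit(K)): cur=K back=2 fwd=0
After 7 (visit(Z)): cur=Z back=3 fwd=0
After 8 (back): cur=K back=2 fwd=1
After 9 (visit(W)): cur=W back=3 fwd=0
After 10 (back): cur=K back=2 fwd=1
After 11 (visit(Y)): cur=Y back=3 fwd=0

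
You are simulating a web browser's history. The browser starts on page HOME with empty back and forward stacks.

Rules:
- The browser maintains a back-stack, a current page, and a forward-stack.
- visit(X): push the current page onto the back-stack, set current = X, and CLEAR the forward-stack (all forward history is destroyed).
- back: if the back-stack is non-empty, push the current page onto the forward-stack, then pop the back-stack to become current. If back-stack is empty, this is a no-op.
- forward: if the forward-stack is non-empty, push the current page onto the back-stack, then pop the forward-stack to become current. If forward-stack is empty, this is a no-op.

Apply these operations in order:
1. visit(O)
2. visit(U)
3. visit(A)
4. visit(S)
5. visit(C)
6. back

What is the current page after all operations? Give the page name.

Answer: S

Derivation:
After 1 (visit(O)): cur=O back=1 fwd=0
After 2 (visit(U)): cur=U back=2 fwd=0
After 3 (visit(A)): cur=A back=3 fwd=0
After 4 (visit(S)): cur=S back=4 fwd=0
After 5 (visit(C)): cur=C back=5 fwd=0
After 6 (back): cur=S back=4 fwd=1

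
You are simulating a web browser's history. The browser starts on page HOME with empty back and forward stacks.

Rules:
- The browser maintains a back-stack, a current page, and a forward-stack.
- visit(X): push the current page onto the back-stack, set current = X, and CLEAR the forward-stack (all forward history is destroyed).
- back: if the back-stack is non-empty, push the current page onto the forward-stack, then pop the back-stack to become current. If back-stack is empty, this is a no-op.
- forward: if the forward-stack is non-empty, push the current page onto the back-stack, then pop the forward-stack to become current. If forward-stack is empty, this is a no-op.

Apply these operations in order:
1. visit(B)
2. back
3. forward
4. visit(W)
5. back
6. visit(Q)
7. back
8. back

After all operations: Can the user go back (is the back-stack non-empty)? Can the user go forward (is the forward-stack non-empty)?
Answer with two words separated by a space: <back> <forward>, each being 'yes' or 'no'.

After 1 (visit(B)): cur=B back=1 fwd=0
After 2 (back): cur=HOME back=0 fwd=1
After 3 (forward): cur=B back=1 fwd=0
After 4 (visit(W)): cur=W back=2 fwd=0
After 5 (back): cur=B back=1 fwd=1
After 6 (visit(Q)): cur=Q back=2 fwd=0
After 7 (back): cur=B back=1 fwd=1
After 8 (back): cur=HOME back=0 fwd=2

Answer: no yes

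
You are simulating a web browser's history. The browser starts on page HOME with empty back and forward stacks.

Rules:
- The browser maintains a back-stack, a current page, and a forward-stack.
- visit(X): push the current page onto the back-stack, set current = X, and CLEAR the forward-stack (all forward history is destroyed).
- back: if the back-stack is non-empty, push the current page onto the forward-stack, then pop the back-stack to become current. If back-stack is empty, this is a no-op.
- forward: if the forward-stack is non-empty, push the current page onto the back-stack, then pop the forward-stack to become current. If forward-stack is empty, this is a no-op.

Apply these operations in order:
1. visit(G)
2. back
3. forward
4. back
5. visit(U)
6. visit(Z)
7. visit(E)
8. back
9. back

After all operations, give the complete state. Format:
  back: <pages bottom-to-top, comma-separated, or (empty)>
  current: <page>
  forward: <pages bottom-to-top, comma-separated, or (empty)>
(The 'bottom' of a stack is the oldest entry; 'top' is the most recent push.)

Answer: back: HOME
current: U
forward: E,Z

Derivation:
After 1 (visit(G)): cur=G back=1 fwd=0
After 2 (back): cur=HOME back=0 fwd=1
After 3 (forward): cur=G back=1 fwd=0
After 4 (back): cur=HOME back=0 fwd=1
After 5 (visit(U)): cur=U back=1 fwd=0
After 6 (visit(Z)): cur=Z back=2 fwd=0
After 7 (visit(E)): cur=E back=3 fwd=0
After 8 (back): cur=Z back=2 fwd=1
After 9 (back): cur=U back=1 fwd=2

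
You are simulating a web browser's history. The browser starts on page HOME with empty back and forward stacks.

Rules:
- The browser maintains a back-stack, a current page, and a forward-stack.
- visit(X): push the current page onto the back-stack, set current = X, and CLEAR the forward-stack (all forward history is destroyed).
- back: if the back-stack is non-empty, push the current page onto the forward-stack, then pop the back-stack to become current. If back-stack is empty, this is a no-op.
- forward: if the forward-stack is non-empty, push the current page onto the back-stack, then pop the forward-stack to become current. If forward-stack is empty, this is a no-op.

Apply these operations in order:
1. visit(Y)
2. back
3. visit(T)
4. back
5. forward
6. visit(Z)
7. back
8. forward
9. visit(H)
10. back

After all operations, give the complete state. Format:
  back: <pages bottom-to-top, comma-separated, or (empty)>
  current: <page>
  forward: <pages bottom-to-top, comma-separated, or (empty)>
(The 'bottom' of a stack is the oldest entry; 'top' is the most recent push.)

After 1 (visit(Y)): cur=Y back=1 fwd=0
After 2 (back): cur=HOME back=0 fwd=1
After 3 (visit(T)): cur=T back=1 fwd=0
After 4 (back): cur=HOME back=0 fwd=1
After 5 (forward): cur=T back=1 fwd=0
After 6 (visit(Z)): cur=Z back=2 fwd=0
After 7 (back): cur=T back=1 fwd=1
After 8 (forward): cur=Z back=2 fwd=0
After 9 (visit(H)): cur=H back=3 fwd=0
After 10 (back): cur=Z back=2 fwd=1

Answer: back: HOME,T
current: Z
forward: H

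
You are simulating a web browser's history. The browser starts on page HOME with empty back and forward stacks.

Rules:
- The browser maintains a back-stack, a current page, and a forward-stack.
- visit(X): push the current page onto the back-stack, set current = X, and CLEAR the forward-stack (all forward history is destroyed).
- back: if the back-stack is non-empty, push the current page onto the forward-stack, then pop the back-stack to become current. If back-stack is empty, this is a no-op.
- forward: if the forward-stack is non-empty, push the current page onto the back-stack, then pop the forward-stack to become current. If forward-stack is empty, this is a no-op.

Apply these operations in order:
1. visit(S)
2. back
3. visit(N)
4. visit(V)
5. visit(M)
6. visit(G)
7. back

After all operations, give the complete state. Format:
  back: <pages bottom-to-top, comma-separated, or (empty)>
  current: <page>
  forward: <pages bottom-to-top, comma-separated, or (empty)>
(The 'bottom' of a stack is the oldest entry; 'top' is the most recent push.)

Answer: back: HOME,N,V
current: M
forward: G

Derivation:
After 1 (visit(S)): cur=S back=1 fwd=0
After 2 (back): cur=HOME back=0 fwd=1
After 3 (visit(N)): cur=N back=1 fwd=0
After 4 (visit(V)): cur=V back=2 fwd=0
After 5 (visit(M)): cur=M back=3 fwd=0
After 6 (visit(G)): cur=G back=4 fwd=0
After 7 (back): cur=M back=3 fwd=1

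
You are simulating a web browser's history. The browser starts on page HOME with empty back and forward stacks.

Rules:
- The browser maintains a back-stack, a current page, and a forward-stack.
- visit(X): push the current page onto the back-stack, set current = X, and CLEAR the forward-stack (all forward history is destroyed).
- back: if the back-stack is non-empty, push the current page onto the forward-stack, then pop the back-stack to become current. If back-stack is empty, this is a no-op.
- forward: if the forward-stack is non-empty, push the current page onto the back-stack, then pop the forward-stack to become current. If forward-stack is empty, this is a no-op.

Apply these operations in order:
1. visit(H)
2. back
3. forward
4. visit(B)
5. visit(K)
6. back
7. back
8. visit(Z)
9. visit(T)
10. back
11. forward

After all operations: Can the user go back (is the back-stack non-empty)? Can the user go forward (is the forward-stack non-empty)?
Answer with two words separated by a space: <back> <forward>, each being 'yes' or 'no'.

After 1 (visit(H)): cur=H back=1 fwd=0
After 2 (back): cur=HOME back=0 fwd=1
After 3 (forward): cur=H back=1 fwd=0
After 4 (visit(B)): cur=B back=2 fwd=0
After 5 (visit(K)): cur=K back=3 fwd=0
After 6 (back): cur=B back=2 fwd=1
After 7 (back): cur=H back=1 fwd=2
After 8 (visit(Z)): cur=Z back=2 fwd=0
After 9 (visit(T)): cur=T back=3 fwd=0
After 10 (back): cur=Z back=2 fwd=1
After 11 (forward): cur=T back=3 fwd=0

Answer: yes no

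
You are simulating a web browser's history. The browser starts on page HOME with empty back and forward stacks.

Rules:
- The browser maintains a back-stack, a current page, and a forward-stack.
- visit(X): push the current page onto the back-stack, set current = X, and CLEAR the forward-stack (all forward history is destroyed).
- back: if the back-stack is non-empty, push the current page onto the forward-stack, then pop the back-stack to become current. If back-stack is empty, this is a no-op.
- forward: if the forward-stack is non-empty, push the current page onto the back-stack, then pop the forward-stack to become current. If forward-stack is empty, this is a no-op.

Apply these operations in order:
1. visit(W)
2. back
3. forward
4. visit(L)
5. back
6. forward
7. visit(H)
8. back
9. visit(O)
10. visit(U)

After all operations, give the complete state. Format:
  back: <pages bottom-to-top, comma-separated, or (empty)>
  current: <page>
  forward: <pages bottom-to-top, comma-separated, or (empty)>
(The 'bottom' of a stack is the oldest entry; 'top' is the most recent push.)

After 1 (visit(W)): cur=W back=1 fwd=0
After 2 (back): cur=HOME back=0 fwd=1
After 3 (forward): cur=W back=1 fwd=0
After 4 (visit(L)): cur=L back=2 fwd=0
After 5 (back): cur=W back=1 fwd=1
After 6 (forward): cur=L back=2 fwd=0
After 7 (visit(H)): cur=H back=3 fwd=0
After 8 (back): cur=L back=2 fwd=1
After 9 (visit(O)): cur=O back=3 fwd=0
After 10 (visit(U)): cur=U back=4 fwd=0

Answer: back: HOME,W,L,O
current: U
forward: (empty)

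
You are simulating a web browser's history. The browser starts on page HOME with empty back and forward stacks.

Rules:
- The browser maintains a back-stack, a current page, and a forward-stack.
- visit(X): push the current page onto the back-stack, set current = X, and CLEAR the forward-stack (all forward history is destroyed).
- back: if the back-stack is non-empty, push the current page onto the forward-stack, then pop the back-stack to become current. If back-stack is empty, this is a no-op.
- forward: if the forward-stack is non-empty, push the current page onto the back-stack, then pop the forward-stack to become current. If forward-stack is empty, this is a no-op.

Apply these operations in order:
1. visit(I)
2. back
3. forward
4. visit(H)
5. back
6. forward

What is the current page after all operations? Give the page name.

Answer: H

Derivation:
After 1 (visit(I)): cur=I back=1 fwd=0
After 2 (back): cur=HOME back=0 fwd=1
After 3 (forward): cur=I back=1 fwd=0
After 4 (visit(H)): cur=H back=2 fwd=0
After 5 (back): cur=I back=1 fwd=1
After 6 (forward): cur=H back=2 fwd=0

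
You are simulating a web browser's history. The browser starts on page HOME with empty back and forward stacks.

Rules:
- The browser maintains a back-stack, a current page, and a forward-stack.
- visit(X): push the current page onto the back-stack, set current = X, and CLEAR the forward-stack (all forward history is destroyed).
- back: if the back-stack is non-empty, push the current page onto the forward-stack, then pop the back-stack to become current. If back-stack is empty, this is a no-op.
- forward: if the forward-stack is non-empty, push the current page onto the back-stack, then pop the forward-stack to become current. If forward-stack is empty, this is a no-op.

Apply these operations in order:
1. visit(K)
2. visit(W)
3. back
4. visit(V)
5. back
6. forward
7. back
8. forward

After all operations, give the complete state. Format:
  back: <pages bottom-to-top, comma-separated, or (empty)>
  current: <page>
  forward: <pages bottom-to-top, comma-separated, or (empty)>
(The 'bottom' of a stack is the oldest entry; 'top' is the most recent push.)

Answer: back: HOME,K
current: V
forward: (empty)

Derivation:
After 1 (visit(K)): cur=K back=1 fwd=0
After 2 (visit(W)): cur=W back=2 fwd=0
After 3 (back): cur=K back=1 fwd=1
After 4 (visit(V)): cur=V back=2 fwd=0
After 5 (back): cur=K back=1 fwd=1
After 6 (forward): cur=V back=2 fwd=0
After 7 (back): cur=K back=1 fwd=1
After 8 (forward): cur=V back=2 fwd=0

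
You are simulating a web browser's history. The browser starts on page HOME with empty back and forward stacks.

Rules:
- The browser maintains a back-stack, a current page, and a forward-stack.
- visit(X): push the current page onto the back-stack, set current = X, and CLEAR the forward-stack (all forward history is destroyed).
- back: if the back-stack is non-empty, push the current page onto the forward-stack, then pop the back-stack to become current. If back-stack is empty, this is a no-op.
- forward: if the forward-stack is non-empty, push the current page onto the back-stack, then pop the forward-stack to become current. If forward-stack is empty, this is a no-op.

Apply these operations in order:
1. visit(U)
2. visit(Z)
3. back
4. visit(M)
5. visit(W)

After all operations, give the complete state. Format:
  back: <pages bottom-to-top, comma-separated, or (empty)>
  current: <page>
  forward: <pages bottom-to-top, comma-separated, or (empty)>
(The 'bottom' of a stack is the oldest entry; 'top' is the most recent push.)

Answer: back: HOME,U,M
current: W
forward: (empty)

Derivation:
After 1 (visit(U)): cur=U back=1 fwd=0
After 2 (visit(Z)): cur=Z back=2 fwd=0
After 3 (back): cur=U back=1 fwd=1
After 4 (visit(M)): cur=M back=2 fwd=0
After 5 (visit(W)): cur=W back=3 fwd=0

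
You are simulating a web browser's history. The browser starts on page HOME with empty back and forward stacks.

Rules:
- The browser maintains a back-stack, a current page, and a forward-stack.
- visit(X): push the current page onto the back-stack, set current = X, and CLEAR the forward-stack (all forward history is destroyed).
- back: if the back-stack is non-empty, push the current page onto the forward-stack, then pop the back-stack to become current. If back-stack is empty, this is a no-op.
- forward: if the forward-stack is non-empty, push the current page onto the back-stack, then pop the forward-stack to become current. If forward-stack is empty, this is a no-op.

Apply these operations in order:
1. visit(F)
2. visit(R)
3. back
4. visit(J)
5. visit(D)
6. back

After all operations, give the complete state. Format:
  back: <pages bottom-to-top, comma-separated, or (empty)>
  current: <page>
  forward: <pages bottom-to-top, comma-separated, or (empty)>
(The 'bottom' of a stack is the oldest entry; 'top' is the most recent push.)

Answer: back: HOME,F
current: J
forward: D

Derivation:
After 1 (visit(F)): cur=F back=1 fwd=0
After 2 (visit(R)): cur=R back=2 fwd=0
After 3 (back): cur=F back=1 fwd=1
After 4 (visit(J)): cur=J back=2 fwd=0
After 5 (visit(D)): cur=D back=3 fwd=0
After 6 (back): cur=J back=2 fwd=1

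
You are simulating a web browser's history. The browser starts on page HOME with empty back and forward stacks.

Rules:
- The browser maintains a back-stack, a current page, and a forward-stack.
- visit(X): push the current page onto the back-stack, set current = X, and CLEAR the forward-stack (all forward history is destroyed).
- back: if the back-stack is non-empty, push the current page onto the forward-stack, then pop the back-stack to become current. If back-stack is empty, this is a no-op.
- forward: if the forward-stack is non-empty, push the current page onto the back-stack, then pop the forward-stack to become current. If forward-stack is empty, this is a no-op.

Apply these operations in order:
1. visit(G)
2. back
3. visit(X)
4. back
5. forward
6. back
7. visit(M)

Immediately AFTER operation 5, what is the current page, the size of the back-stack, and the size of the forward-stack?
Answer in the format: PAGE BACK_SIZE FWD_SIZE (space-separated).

After 1 (visit(G)): cur=G back=1 fwd=0
After 2 (back): cur=HOME back=0 fwd=1
After 3 (visit(X)): cur=X back=1 fwd=0
After 4 (back): cur=HOME back=0 fwd=1
After 5 (forward): cur=X back=1 fwd=0

X 1 0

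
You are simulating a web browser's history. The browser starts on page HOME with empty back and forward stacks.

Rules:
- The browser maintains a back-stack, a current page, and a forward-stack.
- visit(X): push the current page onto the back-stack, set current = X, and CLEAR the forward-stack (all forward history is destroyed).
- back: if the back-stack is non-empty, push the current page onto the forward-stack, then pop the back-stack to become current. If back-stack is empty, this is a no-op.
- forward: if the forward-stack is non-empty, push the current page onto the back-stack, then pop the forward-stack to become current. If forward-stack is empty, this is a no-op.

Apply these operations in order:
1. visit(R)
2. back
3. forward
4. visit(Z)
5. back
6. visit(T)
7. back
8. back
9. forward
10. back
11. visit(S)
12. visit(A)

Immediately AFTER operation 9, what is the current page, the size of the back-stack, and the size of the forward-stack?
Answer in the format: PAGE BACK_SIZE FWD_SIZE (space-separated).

After 1 (visit(R)): cur=R back=1 fwd=0
After 2 (back): cur=HOME back=0 fwd=1
After 3 (forward): cur=R back=1 fwd=0
After 4 (visit(Z)): cur=Z back=2 fwd=0
After 5 (back): cur=R back=1 fwd=1
After 6 (visit(T)): cur=T back=2 fwd=0
After 7 (back): cur=R back=1 fwd=1
After 8 (back): cur=HOME back=0 fwd=2
After 9 (forward): cur=R back=1 fwd=1

R 1 1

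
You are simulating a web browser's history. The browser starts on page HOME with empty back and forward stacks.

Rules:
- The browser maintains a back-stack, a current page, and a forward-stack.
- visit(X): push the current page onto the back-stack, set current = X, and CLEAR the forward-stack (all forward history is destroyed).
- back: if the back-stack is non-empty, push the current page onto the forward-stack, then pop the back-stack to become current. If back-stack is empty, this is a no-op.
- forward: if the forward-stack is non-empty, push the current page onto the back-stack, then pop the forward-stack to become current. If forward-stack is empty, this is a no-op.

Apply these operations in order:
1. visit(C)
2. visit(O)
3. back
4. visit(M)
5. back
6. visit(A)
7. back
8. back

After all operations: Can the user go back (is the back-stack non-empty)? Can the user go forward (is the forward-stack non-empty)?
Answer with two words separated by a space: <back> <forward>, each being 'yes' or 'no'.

After 1 (visit(C)): cur=C back=1 fwd=0
After 2 (visit(O)): cur=O back=2 fwd=0
After 3 (back): cur=C back=1 fwd=1
After 4 (visit(M)): cur=M back=2 fwd=0
After 5 (back): cur=C back=1 fwd=1
After 6 (visit(A)): cur=A back=2 fwd=0
After 7 (back): cur=C back=1 fwd=1
After 8 (back): cur=HOME back=0 fwd=2

Answer: no yes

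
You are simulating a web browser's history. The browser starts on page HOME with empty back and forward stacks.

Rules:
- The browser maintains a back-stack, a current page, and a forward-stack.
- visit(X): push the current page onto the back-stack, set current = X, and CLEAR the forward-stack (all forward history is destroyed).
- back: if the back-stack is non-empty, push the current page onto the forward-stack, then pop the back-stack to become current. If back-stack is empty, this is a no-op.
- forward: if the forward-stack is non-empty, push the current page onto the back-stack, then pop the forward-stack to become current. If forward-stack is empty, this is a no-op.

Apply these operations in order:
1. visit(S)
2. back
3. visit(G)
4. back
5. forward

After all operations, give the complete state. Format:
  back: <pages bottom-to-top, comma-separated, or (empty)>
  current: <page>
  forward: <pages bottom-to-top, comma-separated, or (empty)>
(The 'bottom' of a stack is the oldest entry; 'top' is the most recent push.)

After 1 (visit(S)): cur=S back=1 fwd=0
After 2 (back): cur=HOME back=0 fwd=1
After 3 (visit(G)): cur=G back=1 fwd=0
After 4 (back): cur=HOME back=0 fwd=1
After 5 (forward): cur=G back=1 fwd=0

Answer: back: HOME
current: G
forward: (empty)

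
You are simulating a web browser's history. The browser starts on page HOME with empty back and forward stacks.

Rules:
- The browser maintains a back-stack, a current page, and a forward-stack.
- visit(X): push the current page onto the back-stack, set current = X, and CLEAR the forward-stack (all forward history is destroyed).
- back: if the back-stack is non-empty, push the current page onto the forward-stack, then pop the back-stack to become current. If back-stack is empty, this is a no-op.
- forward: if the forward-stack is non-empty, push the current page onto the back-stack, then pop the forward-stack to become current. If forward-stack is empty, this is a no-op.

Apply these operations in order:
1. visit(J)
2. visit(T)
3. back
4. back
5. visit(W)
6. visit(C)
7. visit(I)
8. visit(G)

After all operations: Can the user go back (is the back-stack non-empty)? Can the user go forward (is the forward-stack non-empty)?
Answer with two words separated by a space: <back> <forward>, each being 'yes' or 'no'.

After 1 (visit(J)): cur=J back=1 fwd=0
After 2 (visit(T)): cur=T back=2 fwd=0
After 3 (back): cur=J back=1 fwd=1
After 4 (back): cur=HOME back=0 fwd=2
After 5 (visit(W)): cur=W back=1 fwd=0
After 6 (visit(C)): cur=C back=2 fwd=0
After 7 (visit(I)): cur=I back=3 fwd=0
After 8 (visit(G)): cur=G back=4 fwd=0

Answer: yes no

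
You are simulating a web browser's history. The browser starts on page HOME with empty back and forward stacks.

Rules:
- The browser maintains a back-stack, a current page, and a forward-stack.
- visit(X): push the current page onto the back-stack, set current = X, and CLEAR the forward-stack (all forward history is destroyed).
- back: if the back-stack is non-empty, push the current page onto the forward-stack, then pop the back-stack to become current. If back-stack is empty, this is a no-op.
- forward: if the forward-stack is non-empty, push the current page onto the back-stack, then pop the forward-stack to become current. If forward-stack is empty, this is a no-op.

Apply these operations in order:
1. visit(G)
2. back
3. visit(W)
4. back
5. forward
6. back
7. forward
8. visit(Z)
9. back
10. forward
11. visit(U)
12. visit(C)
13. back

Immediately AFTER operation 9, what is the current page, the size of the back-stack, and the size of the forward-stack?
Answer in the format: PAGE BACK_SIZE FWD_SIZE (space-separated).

After 1 (visit(G)): cur=G back=1 fwd=0
After 2 (back): cur=HOME back=0 fwd=1
After 3 (visit(W)): cur=W back=1 fwd=0
After 4 (back): cur=HOME back=0 fwd=1
After 5 (forward): cur=W back=1 fwd=0
After 6 (back): cur=HOME back=0 fwd=1
After 7 (forward): cur=W back=1 fwd=0
After 8 (visit(Z)): cur=Z back=2 fwd=0
After 9 (back): cur=W back=1 fwd=1

W 1 1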